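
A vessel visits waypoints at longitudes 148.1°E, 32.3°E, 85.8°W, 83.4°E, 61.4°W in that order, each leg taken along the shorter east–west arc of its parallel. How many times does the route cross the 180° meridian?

0

Leg 1: +148.1° → +32.3°, shortest Δλ = -115.8° (west) — does not cross 180°.
Leg 2: +32.3° → -85.8°, shortest Δλ = -118.1° (west) — does not cross 180°.
Leg 3: -85.8° → +83.4°, shortest Δλ = 169.2° (east) — does not cross 180°.
Leg 4: +83.4° → -61.4°, shortest Δλ = -144.8° (west) — does not cross 180°.
Total crossings: 0.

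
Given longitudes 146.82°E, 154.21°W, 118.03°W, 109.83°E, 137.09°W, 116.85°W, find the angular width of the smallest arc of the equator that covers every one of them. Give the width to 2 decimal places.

Sort the longitudes: -154.21°, -137.09°, -118.03°, -116.85°, +109.83°, +146.82°.
Eastward gaps between consecutive values (wrapping around): 17.12°, 19.06°, 1.18°, 226.68°, 36.99°, 58.97°.
Largest gap = 226.68° ⇒ minimal covering band is its complement: 360° − 226.68° = 133.32°.
Band runs from +109.83° eastward to -116.85°, crossing the antimeridian.

133.32°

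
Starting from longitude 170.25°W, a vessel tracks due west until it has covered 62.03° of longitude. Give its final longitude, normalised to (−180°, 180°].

Start at -170.25°; shift −62.03° → -232.28°.
-232.28° lies outside (−180°, 180°]; add 360° → +127.72°.

127.72°E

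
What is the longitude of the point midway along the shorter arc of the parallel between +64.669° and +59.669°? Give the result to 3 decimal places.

Signed shortest Δλ from +64.669° to +59.669° is -5.000°.
Midpoint longitude = +64.669° + (-5.000°)/2 = +64.669° − 2.500° = +62.169°.

+62.169°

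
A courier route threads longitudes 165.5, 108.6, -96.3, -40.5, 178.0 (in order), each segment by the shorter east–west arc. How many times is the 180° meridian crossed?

2

Leg 1: +165.5° → +108.6°, shortest Δλ = -56.9° (west) — does not cross 180°.
Leg 2: +108.6° → -96.3°, shortest Δλ = 155.1° (east) — crosses 180°.
Leg 3: -96.3° → -40.5°, shortest Δλ = 55.8° (east) — does not cross 180°.
Leg 4: -40.5° → +178.0°, shortest Δλ = -141.5° (west) — crosses 180°.
Total crossings: 2.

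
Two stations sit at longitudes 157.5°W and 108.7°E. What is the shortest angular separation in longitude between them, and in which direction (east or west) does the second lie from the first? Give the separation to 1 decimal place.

Raw difference: 108.7 − -157.5 = 266.2°.
Normalise into (−180°, 180°]: 266.2° − 360° = -93.8°.
Negative ⇒ the second point lies to the west; separation 93.8°.

93.8° west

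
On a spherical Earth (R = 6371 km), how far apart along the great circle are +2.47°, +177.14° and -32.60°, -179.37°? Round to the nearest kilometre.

3917 km

Δλ = -179.37 − 177.14 = -356.51°; wrapped into (−180°, 180°]: 3.49°.
Δφ = -32.60 − 2.47 = -35.07°.
a = sin²(Δφ/2) + cos φ₁ · cos φ₂ · sin²(Δλ/2) = 0.091555.
c = 2·atan2(√a, √(1−a)) = 0.61480 rad → d = 6371·c ≈ 3916.88 km.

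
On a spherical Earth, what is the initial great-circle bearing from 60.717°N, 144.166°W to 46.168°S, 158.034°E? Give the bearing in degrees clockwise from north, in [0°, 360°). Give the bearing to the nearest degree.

Δλ = 158.034 − -144.166 = 302.200°; wrapped into (−180°, 180°]: -57.800°.
θ = atan2( sin Δλ · cos φ₂ , cos φ₁ · sin φ₂ − sin φ₁ · cos φ₂ · cos Δλ )
  = atan2(-0.58603, -0.67472) = -139.024° → normalised to [0°, 360°): 220.976°.

221°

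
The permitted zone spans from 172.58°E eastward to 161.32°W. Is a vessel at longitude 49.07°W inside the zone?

No

Band width going east from +172.58° to -161.32°: ((-161.32 − 172.58) mod 360) = 26.10°.
Offset of -49.07° east of the west edge: ((-49.07 − 172.58) mod 360) = 138.35°.
138.35° > 26.10° ⇒ outside.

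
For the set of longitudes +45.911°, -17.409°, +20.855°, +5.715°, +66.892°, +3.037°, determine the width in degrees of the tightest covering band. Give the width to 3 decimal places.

Sort the longitudes: -17.409°, +3.037°, +5.715°, +20.855°, +45.911°, +66.892°.
Eastward gaps between consecutive values (wrapping around): 20.446°, 2.678°, 15.140°, 25.056°, 20.981°, 275.699°.
Largest gap = 275.699° ⇒ minimal covering band is its complement: 360° − 275.699° = 84.301°.
Band runs from -17.409° eastward to +66.892°.

84.301°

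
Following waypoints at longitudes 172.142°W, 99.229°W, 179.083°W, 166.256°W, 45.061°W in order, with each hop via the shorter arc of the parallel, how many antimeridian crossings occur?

Leg 1: -172.142° → -99.229°, shortest Δλ = 72.913° (east) — does not cross 180°.
Leg 2: -99.229° → -179.083°, shortest Δλ = -79.854° (west) — does not cross 180°.
Leg 3: -179.083° → -166.256°, shortest Δλ = 12.827° (east) — does not cross 180°.
Leg 4: -166.256° → -45.061°, shortest Δλ = 121.195° (east) — does not cross 180°.
Total crossings: 0.

0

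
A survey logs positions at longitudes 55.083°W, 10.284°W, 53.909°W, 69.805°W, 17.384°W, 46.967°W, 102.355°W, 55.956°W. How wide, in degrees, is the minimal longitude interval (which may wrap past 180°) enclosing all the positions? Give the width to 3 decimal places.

Sort the longitudes: -102.355°, -69.805°, -55.956°, -55.083°, -53.909°, -46.967°, -17.384°, -10.284°.
Eastward gaps between consecutive values (wrapping around): 32.550°, 13.849°, 0.873°, 1.174°, 6.942°, 29.583°, 7.100°, 267.929°.
Largest gap = 267.929° ⇒ minimal covering band is its complement: 360° − 267.929° = 92.071°.
Band runs from -102.355° eastward to -10.284°.

92.071°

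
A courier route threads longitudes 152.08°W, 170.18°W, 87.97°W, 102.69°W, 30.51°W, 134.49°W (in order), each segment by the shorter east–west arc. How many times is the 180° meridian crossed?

Leg 1: -152.08° → -170.18°, shortest Δλ = -18.1° (west) — does not cross 180°.
Leg 2: -170.18° → -87.97°, shortest Δλ = 82.21° (east) — does not cross 180°.
Leg 3: -87.97° → -102.69°, shortest Δλ = -14.72° (west) — does not cross 180°.
Leg 4: -102.69° → -30.51°, shortest Δλ = 72.18° (east) — does not cross 180°.
Leg 5: -30.51° → -134.49°, shortest Δλ = -103.98° (west) — does not cross 180°.
Total crossings: 0.

0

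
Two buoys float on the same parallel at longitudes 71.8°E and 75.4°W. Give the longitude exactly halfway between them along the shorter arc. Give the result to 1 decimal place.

1.8°W

Signed shortest Δλ from +71.8° to -75.4° is -147.2°.
Midpoint longitude = +71.8° + (-147.2°)/2 = +71.8° − 73.6° = -1.8°.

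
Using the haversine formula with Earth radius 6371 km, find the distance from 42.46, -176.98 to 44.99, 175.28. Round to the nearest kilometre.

682 km

Δλ = 175.28 − -176.98 = 352.26°; wrapped into (−180°, 180°]: -7.74°.
Δφ = 44.99 − 42.46 = 2.53°.
a = sin²(Δφ/2) + cos φ₁ · cos φ₂ · sin²(Δλ/2) = 0.002864.
c = 2·atan2(√a, √(1−a)) = 0.10709 rad → d = 6371·c ≈ 682.25 km.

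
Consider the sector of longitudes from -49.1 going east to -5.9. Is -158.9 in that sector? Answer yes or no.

Band width going east from -49.1° to -5.9°: ((-5.9 − -49.1) mod 360) = 43.2°.
Offset of -158.9° east of the west edge: ((-158.9 − -49.1) mod 360) = 250.2°.
250.2° > 43.2° ⇒ outside.

No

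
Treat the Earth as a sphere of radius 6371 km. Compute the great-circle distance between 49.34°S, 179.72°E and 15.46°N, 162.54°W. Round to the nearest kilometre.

Δλ = -162.54 − 179.72 = -342.26°; wrapped into (−180°, 180°]: 17.74°.
Δφ = 15.46 − -49.34 = 64.80°.
a = sin²(Δφ/2) + cos φ₁ · cos φ₂ · sin²(Δλ/2) = 0.302041.
c = 2·atan2(√a, √(1−a)) = 1.16373 rad → d = 6371·c ≈ 7414.12 km.

7414 km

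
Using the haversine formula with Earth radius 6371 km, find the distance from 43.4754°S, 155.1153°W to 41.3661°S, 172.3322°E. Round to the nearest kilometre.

2665 km

Δλ = 172.3322 − -155.1153 = 327.4475°; wrapped into (−180°, 180°]: -32.5525°.
Δφ = -41.3661 − -43.4754 = 2.1093°.
a = sin²(Δφ/2) + cos φ₁ · cos φ₂ · sin²(Δλ/2) = 0.043119.
c = 2·atan2(√a, √(1−a)) = 0.41835 rad → d = 6371·c ≈ 2665.28 km.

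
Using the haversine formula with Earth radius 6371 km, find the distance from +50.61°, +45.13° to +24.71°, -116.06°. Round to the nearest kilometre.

Δλ = -116.06 − 45.13 = -161.19°.
Δφ = 24.71 − 50.61 = -25.90°.
a = sin²(Δφ/2) + cos φ₁ · cos φ₂ · sin²(Δλ/2) = 0.611316.
c = 2·atan2(√a, √(1−a)) = 1.79531 rad → d = 6371·c ≈ 11437.92 km.

11438 km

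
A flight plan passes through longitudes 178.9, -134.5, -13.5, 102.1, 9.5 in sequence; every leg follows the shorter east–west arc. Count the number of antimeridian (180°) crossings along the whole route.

Leg 1: +178.9° → -134.5°, shortest Δλ = 46.6° (east) — crosses 180°.
Leg 2: -134.5° → -13.5°, shortest Δλ = 121.0° (east) — does not cross 180°.
Leg 3: -13.5° → +102.1°, shortest Δλ = 115.6° (east) — does not cross 180°.
Leg 4: +102.1° → +9.5°, shortest Δλ = -92.6° (west) — does not cross 180°.
Total crossings: 1.

1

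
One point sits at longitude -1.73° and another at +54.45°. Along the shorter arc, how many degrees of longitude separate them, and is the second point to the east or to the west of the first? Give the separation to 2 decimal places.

56.18° east

Raw difference: 54.45 − -1.73 = 56.18°.
Normalise into (−180°, 180°]: 56.18° stays 56.18°.
Positive ⇒ the second point lies to the east; separation 56.18°.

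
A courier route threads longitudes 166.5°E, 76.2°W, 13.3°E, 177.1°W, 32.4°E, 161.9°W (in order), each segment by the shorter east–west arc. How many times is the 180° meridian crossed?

Leg 1: +166.5° → -76.2°, shortest Δλ = 117.3° (east) — crosses 180°.
Leg 2: -76.2° → +13.3°, shortest Δλ = 89.5° (east) — does not cross 180°.
Leg 3: +13.3° → -177.1°, shortest Δλ = 169.6° (east) — crosses 180°.
Leg 4: -177.1° → +32.4°, shortest Δλ = -150.5° (west) — crosses 180°.
Leg 5: +32.4° → -161.9°, shortest Δλ = 165.7° (east) — crosses 180°.
Total crossings: 4.

4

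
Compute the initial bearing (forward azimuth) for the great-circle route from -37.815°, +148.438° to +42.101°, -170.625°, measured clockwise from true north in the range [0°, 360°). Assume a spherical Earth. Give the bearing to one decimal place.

Δλ = -170.625 − 148.438 = -319.063°; wrapped into (−180°, 180°]: 40.937°.
θ = atan2( sin Δλ · cos φ₂ , cos φ₁ · sin φ₂ − sin φ₁ · cos φ₂ · cos Δλ )
  = atan2(0.48616, 0.87330) = 29.104° → normalised to [0°, 360°): 29.104°.

29.1°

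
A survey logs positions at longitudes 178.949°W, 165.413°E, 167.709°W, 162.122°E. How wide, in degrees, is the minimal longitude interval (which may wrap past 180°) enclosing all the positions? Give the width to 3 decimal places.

30.169°

Sort the longitudes: -178.949°, -167.709°, +162.122°, +165.413°.
Eastward gaps between consecutive values (wrapping around): 11.240°, 329.831°, 3.291°, 15.638°.
Largest gap = 329.831° ⇒ minimal covering band is its complement: 360° − 329.831° = 30.169°.
Band runs from +162.122° eastward to -167.709°, crossing the antimeridian.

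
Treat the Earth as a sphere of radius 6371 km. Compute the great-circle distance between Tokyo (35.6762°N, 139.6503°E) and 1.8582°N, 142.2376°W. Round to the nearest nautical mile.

4759 nmi

Δλ = -142.2376 − 139.6503 = -281.8879°; wrapped into (−180°, 180°]: 78.1121°.
Δφ = 1.8582 − 35.6762 = -33.8180°.
a = sin²(Δφ/2) + cos φ₁ · cos φ₂ · sin²(Δλ/2) = 0.406920.
c = 2·atan2(√a, √(1−a)) = 1.38354 rad → d = 6371·c ≈ 8814.56 km ≈ 4759.48 nmi.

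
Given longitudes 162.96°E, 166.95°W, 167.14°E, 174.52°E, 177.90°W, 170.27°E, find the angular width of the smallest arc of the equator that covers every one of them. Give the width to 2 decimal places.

Sort the longitudes: -177.90°, -166.95°, +162.96°, +167.14°, +170.27°, +174.52°.
Eastward gaps between consecutive values (wrapping around): 10.95°, 329.91°, 4.18°, 3.13°, 4.25°, 7.58°.
Largest gap = 329.91° ⇒ minimal covering band is its complement: 360° − 329.91° = 30.09°.
Band runs from +162.96° eastward to -166.95°, crossing the antimeridian.

30.09°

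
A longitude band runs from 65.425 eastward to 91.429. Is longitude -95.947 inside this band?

Band width going east from +65.425° to +91.429°: ((91.429 − 65.425) mod 360) = 26.004°.
Offset of -95.947° east of the west edge: ((-95.947 − 65.425) mod 360) = 198.628°.
198.628° > 26.004° ⇒ outside.

No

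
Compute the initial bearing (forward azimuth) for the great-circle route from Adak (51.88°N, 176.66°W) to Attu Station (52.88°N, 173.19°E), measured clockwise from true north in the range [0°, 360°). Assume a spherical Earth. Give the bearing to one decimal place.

Δλ = 173.19 − -176.66 = 349.85°; wrapped into (−180°, 180°]: -10.15°.
θ = atan2( sin Δλ · cos φ₂ , cos φ₁ · sin φ₂ − sin φ₁ · cos φ₂ · cos Δλ )
  = atan2(-0.10635, 0.02488) = -76.831° → normalised to [0°, 360°): 283.169°.

283.2°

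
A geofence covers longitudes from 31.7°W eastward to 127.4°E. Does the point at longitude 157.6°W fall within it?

Band width going east from -31.7° to +127.4°: ((127.4 − -31.7) mod 360) = 159.1°.
Offset of -157.6° east of the west edge: ((-157.6 − -31.7) mod 360) = 234.1°.
234.1° > 159.1° ⇒ outside.

No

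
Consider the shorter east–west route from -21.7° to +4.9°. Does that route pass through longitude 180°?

No

Signed shortest Δλ = ((4.9 − -21.7 + 180) mod 360) − 180 = 26.6°.
Going east by 26.6° from -21.7° reaches +4.9° without touching 180°.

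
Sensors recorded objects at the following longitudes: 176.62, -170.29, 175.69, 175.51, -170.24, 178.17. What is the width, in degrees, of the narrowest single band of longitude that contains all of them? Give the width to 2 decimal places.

Sort the longitudes: -170.29°, -170.24°, +175.51°, +175.69°, +176.62°, +178.17°.
Eastward gaps between consecutive values (wrapping around): 0.05°, 345.75°, 0.18°, 0.93°, 1.55°, 11.54°.
Largest gap = 345.75° ⇒ minimal covering band is its complement: 360° − 345.75° = 14.25°.
Band runs from +175.51° eastward to -170.24°, crossing the antimeridian.

14.25°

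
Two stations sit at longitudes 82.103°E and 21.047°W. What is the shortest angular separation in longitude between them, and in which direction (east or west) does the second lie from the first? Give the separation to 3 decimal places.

103.150° west

Raw difference: -21.047 − 82.103 = -103.15°.
Normalise into (−180°, 180°]: -103.15° stays -103.15°.
Negative ⇒ the second point lies to the west; separation 103.150°.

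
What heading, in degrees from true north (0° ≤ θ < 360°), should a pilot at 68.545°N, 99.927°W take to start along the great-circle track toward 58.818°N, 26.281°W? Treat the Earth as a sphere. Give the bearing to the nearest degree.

Δλ = -26.281 − -99.927 = 73.646°.
θ = atan2( sin Δλ · cos φ₂ , cos φ₁ · sin φ₂ − sin φ₁ · cos φ₂ · cos Δλ )
  = atan2(0.49681, 0.17724) = 70.366° → normalised to [0°, 360°): 70.366°.

70°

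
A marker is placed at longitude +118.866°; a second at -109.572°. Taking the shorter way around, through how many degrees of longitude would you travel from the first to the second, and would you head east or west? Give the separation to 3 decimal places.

Raw difference: -109.572 − 118.866 = -228.438°.
Normalise into (−180°, 180°]: -228.438° + 360° = 131.562°.
Positive ⇒ the second point lies to the east; separation 131.562°.

131.562° east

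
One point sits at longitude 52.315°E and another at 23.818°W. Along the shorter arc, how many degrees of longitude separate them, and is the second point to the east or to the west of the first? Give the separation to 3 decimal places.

Raw difference: -23.818 − 52.315 = -76.133°.
Normalise into (−180°, 180°]: -76.133° stays -76.133°.
Negative ⇒ the second point lies to the west; separation 76.133°.

76.133° west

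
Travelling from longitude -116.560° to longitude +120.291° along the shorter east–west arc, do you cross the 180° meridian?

Naïve |120.291 − -116.560| = 236.851° > 180°, so the shorter arc goes the other way round — across 180°.
Signed shortest Δλ = ((120.291 − -116.560 + 180) mod 360) − 180 = -123.149°.
Going west by 123.149° from -116.560° passes through 180° before reaching +120.291°.

Yes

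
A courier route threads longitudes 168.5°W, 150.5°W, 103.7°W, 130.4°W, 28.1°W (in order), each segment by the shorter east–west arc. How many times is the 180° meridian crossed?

Leg 1: -168.5° → -150.5°, shortest Δλ = 18.0° (east) — does not cross 180°.
Leg 2: -150.5° → -103.7°, shortest Δλ = 46.8° (east) — does not cross 180°.
Leg 3: -103.7° → -130.4°, shortest Δλ = -26.7° (west) — does not cross 180°.
Leg 4: -130.4° → -28.1°, shortest Δλ = 102.3° (east) — does not cross 180°.
Total crossings: 0.

0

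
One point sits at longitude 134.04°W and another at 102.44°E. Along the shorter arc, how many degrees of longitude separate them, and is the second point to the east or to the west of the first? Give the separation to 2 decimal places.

123.52° west

Raw difference: 102.44 − -134.04 = 236.48°.
Normalise into (−180°, 180°]: 236.48° − 360° = -123.52°.
Negative ⇒ the second point lies to the west; separation 123.52°.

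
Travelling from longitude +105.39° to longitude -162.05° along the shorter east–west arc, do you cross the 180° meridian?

Yes

Naïve |-162.05 − 105.39| = 267.44° > 180°, so the shorter arc goes the other way round — across 180°.
Signed shortest Δλ = ((-162.05 − 105.39 + 180) mod 360) − 180 = 92.56°.
Going east by 92.56° from +105.39° passes through 180° before reaching -162.05°.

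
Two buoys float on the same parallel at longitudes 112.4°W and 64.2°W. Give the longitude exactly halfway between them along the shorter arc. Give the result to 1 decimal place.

Signed shortest Δλ from -112.4° to -64.2° is +48.2°.
Midpoint longitude = -112.4° + (+48.2°)/2 = -112.4° + 24.1° = -88.3°.

88.3°W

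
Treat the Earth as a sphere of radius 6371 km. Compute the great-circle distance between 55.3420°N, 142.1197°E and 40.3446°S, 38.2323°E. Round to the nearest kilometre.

Δλ = 38.2323 − 142.1197 = -103.8874°.
Δφ = -40.3446 − 55.3420 = -95.6866°.
a = sin²(Δφ/2) + cos φ₁ · cos φ₂ · sin²(Δλ/2) = 0.818270.
c = 2·atan2(√a, √(1−a)) = 2.26080 rad → d = 6371·c ≈ 14403.56 km.

14404 km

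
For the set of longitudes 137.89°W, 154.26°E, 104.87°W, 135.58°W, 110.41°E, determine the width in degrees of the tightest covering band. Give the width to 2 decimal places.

144.72°

Sort the longitudes: -137.89°, -135.58°, -104.87°, +110.41°, +154.26°.
Eastward gaps between consecutive values (wrapping around): 2.31°, 30.71°, 215.28°, 43.85°, 67.85°.
Largest gap = 215.28° ⇒ minimal covering band is its complement: 360° − 215.28° = 144.72°.
Band runs from +110.41° eastward to -104.87°, crossing the antimeridian.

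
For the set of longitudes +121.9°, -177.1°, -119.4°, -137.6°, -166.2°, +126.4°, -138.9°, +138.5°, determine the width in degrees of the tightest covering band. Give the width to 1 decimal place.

Sort the longitudes: -177.1°, -166.2°, -138.9°, -137.6°, -119.4°, +121.9°, +126.4°, +138.5°.
Eastward gaps between consecutive values (wrapping around): 10.9°, 27.3°, 1.3°, 18.2°, 241.3°, 4.5°, 12.1°, 44.4°.
Largest gap = 241.3° ⇒ minimal covering band is its complement: 360° − 241.3° = 118.7°.
Band runs from +121.9° eastward to -119.4°, crossing the antimeridian.

118.7°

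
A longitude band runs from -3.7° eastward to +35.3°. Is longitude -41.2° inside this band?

Band width going east from -3.7° to +35.3°: ((35.3 − -3.7) mod 360) = 39.0°.
Offset of -41.2° east of the west edge: ((-41.2 − -3.7) mod 360) = 322.5°.
322.5° > 39.0° ⇒ outside.

No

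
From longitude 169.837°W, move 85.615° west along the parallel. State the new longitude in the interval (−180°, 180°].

104.548°E

Start at -169.837°; shift −85.615° → -255.452°.
-255.452° lies outside (−180°, 180°]; add 360° → +104.548°.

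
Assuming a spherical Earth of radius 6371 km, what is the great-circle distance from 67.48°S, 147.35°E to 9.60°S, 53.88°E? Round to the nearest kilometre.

9169 km

Δλ = 53.88 − 147.35 = -93.47°.
Δφ = -9.60 − -67.48 = 57.88°.
a = sin²(Δφ/2) + cos φ₁ · cos φ₂ · sin²(Δλ/2) = 0.434403.
c = 2·atan2(√a, √(1−a)) = 1.43922 rad → d = 6371·c ≈ 9169.28 km.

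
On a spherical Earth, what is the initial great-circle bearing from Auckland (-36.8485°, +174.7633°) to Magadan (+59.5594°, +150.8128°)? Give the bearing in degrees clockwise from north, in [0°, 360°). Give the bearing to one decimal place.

Δλ = 150.8128 − 174.7633 = -23.9505°.
θ = atan2( sin Δλ · cos φ₂ , cos φ₁ · sin φ₂ − sin φ₁ · cos φ₂ · cos Δλ )
  = atan2(-0.20567, 0.96759) = -12.000° → normalised to [0°, 360°): 348.000°.

348.0°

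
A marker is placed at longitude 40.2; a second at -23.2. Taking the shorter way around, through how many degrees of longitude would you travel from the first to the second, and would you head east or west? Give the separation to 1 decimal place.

63.4° west

Raw difference: -23.2 − 40.2 = -63.4°.
Normalise into (−180°, 180°]: -63.4° stays -63.4°.
Negative ⇒ the second point lies to the west; separation 63.4°.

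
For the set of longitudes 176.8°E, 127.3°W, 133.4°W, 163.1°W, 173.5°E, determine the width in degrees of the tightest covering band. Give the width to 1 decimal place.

Sort the longitudes: -163.1°, -133.4°, -127.3°, +173.5°, +176.8°.
Eastward gaps between consecutive values (wrapping around): 29.7°, 6.1°, 300.8°, 3.3°, 20.1°.
Largest gap = 300.8° ⇒ minimal covering band is its complement: 360° − 300.8° = 59.2°.
Band runs from +173.5° eastward to -127.3°, crossing the antimeridian.

59.2°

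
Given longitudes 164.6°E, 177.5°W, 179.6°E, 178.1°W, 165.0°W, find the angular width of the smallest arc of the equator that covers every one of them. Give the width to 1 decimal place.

30.4°

Sort the longitudes: -178.1°, -177.5°, -165.0°, +164.6°, +179.6°.
Eastward gaps between consecutive values (wrapping around): 0.6°, 12.5°, 329.6°, 15.0°, 2.3°.
Largest gap = 329.6° ⇒ minimal covering band is its complement: 360° − 329.6° = 30.4°.
Band runs from +164.6° eastward to -165.0°, crossing the antimeridian.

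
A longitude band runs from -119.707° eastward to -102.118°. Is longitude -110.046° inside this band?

Band width going east from -119.707° to -102.118°: ((-102.118 − -119.707) mod 360) = 17.589°.
Offset of -110.046° east of the west edge: ((-110.046 − -119.707) mod 360) = 9.661°.
9.661° ≤ 17.589° ⇒ inside.

Yes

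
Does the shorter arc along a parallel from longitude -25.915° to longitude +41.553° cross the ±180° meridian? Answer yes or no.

Signed shortest Δλ = ((41.553 − -25.915 + 180) mod 360) − 180 = 67.468°.
Going east by 67.468° from -25.915° reaches +41.553° without touching 180°.

No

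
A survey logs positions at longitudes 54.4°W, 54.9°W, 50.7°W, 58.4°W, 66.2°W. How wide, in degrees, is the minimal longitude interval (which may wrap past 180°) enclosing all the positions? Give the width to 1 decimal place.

Sort the longitudes: -66.2°, -58.4°, -54.9°, -54.4°, -50.7°.
Eastward gaps between consecutive values (wrapping around): 7.8°, 3.5°, 0.5°, 3.7°, 344.5°.
Largest gap = 344.5° ⇒ minimal covering band is its complement: 360° − 344.5° = 15.5°.
Band runs from -66.2° eastward to -50.7°.

15.5°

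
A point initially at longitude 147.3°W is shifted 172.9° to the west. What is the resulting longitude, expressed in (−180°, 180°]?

39.8°E

Start at -147.3°; shift −172.9° → -320.2°.
-320.2° lies outside (−180°, 180°]; add 360° → +39.8°.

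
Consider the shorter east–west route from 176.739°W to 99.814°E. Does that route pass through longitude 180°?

Naïve |99.814 − -176.739| = 276.553° > 180°, so the shorter arc goes the other way round — across 180°.
Signed shortest Δλ = ((99.814 − -176.739 + 180) mod 360) − 180 = -83.447°.
Going west by 83.447° from -176.739° passes through 180° before reaching +99.814°.

Yes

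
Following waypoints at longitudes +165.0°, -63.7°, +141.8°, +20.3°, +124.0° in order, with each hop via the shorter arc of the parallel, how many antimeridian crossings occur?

Leg 1: +165.0° → -63.7°, shortest Δλ = 131.3° (east) — crosses 180°.
Leg 2: -63.7° → +141.8°, shortest Δλ = -154.5° (west) — crosses 180°.
Leg 3: +141.8° → +20.3°, shortest Δλ = -121.5° (west) — does not cross 180°.
Leg 4: +20.3° → +124.0°, shortest Δλ = 103.7° (east) — does not cross 180°.
Total crossings: 2.

2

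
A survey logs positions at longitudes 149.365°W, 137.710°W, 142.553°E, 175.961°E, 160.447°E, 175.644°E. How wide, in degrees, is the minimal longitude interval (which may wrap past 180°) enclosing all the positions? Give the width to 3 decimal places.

79.737°

Sort the longitudes: -149.365°, -137.710°, +142.553°, +160.447°, +175.644°, +175.961°.
Eastward gaps between consecutive values (wrapping around): 11.655°, 280.263°, 17.894°, 15.197°, 0.317°, 34.674°.
Largest gap = 280.263° ⇒ minimal covering band is its complement: 360° − 280.263° = 79.737°.
Band runs from +142.553° eastward to -137.710°, crossing the antimeridian.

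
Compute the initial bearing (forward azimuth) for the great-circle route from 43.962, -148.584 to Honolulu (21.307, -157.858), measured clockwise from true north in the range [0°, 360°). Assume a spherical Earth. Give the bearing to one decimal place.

Δλ = -157.858 − -148.584 = -9.274°.
θ = atan2( sin Δλ · cos φ₂ , cos φ₁ · sin φ₂ − sin φ₁ · cos φ₂ · cos Δλ )
  = atan2(-0.15014, -0.37673) = -158.271° → normalised to [0°, 360°): 201.729°.

201.7°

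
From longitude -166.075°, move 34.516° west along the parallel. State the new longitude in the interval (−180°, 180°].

+159.409°

Start at -166.075°; shift −34.516° → -200.591°.
-200.591° lies outside (−180°, 180°]; add 360° → +159.409°.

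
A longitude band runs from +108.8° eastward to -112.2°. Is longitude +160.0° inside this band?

Band width going east from +108.8° to -112.2°: ((-112.2 − 108.8) mod 360) = 139.0°.
Offset of +160.0° east of the west edge: ((160.0 − 108.8) mod 360) = 51.2°.
51.2° ≤ 139.0° ⇒ inside.

Yes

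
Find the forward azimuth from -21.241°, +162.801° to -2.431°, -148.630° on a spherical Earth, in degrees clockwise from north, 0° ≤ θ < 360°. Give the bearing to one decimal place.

75.1°

Δλ = -148.630 − 162.801 = -311.431°; wrapped into (−180°, 180°]: 48.569°.
θ = atan2( sin Δλ · cos φ₂ , cos φ₁ · sin φ₂ − sin φ₁ · cos φ₂ · cos Δλ )
  = atan2(0.74908, 0.19998) = 75.052° → normalised to [0°, 360°): 75.052°.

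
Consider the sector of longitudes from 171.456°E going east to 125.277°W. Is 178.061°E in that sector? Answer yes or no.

Band width going east from +171.456° to -125.277°: ((-125.277 − 171.456) mod 360) = 63.267°.
Offset of +178.061° east of the west edge: ((178.061 − 171.456) mod 360) = 6.605°.
6.605° ≤ 63.267° ⇒ inside.

Yes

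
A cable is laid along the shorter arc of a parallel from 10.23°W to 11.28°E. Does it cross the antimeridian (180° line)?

Signed shortest Δλ = ((11.28 − -10.23 + 180) mod 360) − 180 = 21.51°.
Going east by 21.51° from -10.23° reaches +11.28° without touching 180°.

No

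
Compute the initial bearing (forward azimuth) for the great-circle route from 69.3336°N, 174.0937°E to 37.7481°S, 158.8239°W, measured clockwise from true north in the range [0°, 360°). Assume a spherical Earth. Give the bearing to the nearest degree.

Δλ = -158.8239 − 174.0937 = -332.9176°; wrapped into (−180°, 180°]: 27.0824°.
θ = atan2( sin Δλ · cos φ₂ , cos φ₁ · sin φ₂ − sin φ₁ · cos φ₂ · cos Δλ )
  = atan2(0.35999, -0.87477) = 157.632° → normalised to [0°, 360°): 157.632°.

158°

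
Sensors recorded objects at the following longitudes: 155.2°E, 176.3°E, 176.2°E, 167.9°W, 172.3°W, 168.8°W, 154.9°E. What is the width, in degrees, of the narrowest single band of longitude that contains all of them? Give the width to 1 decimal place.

Sort the longitudes: -172.3°, -168.8°, -167.9°, +154.9°, +155.2°, +176.2°, +176.3°.
Eastward gaps between consecutive values (wrapping around): 3.5°, 0.9°, 322.8°, 0.3°, 21.0°, 0.1°, 11.4°.
Largest gap = 322.8° ⇒ minimal covering band is its complement: 360° − 322.8° = 37.2°.
Band runs from +154.9° eastward to -167.9°, crossing the antimeridian.

37.2°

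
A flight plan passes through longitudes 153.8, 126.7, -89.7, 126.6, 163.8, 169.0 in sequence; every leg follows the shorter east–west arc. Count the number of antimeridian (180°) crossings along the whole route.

Leg 1: +153.8° → +126.7°, shortest Δλ = -27.1° (west) — does not cross 180°.
Leg 2: +126.7° → -89.7°, shortest Δλ = 143.6° (east) — crosses 180°.
Leg 3: -89.7° → +126.6°, shortest Δλ = -143.7° (west) — crosses 180°.
Leg 4: +126.6° → +163.8°, shortest Δλ = 37.2° (east) — does not cross 180°.
Leg 5: +163.8° → +169.0°, shortest Δλ = 5.2° (east) — does not cross 180°.
Total crossings: 2.

2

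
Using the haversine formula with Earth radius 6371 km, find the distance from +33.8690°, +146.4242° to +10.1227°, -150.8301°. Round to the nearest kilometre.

6874 km

Δλ = -150.8301 − 146.4242 = -297.2543°; wrapped into (−180°, 180°]: 62.7457°.
Δφ = 10.1227 − 33.8690 = -23.7463°.
a = sin²(Δφ/2) + cos φ₁ · cos φ₂ · sin²(Δλ/2) = 0.263868.
c = 2·atan2(√a, √(1−a)) = 1.07894 rad → d = 6371·c ≈ 6873.92 km.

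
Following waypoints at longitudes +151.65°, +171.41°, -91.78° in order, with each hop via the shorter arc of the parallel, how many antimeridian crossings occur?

Leg 1: +151.65° → +171.41°, shortest Δλ = 19.76° (east) — does not cross 180°.
Leg 2: +171.41° → -91.78°, shortest Δλ = 96.81° (east) — crosses 180°.
Total crossings: 1.

1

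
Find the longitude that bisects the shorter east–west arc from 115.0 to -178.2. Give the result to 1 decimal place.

+148.4°

Signed shortest Δλ from +115.0° to -178.2° is +66.8°.
Midpoint longitude = +115.0° + (+66.8°)/2 = +115.0° + 33.4° = +148.4°.
(The naïve average (+115.0 + -178.2)/2 = -31.6° is on the wrong side of the globe.)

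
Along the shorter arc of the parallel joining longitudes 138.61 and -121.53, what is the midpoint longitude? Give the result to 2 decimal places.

Signed shortest Δλ from +138.61° to -121.53° is +99.86°.
Midpoint longitude = +138.61° + (+99.86°)/2 = +138.61° + 49.93° = +188.54°.
Normalise into (−180°, 180°]: -171.46°.
(The naïve average (+138.61 + -121.53)/2 = 8.54° is on the wrong side of the globe.)

-171.46°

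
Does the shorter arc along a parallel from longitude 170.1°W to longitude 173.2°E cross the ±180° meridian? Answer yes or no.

Yes

Naïve |173.2 − -170.1| = 343.3° > 180°, so the shorter arc goes the other way round — across 180°.
Signed shortest Δλ = ((173.2 − -170.1 + 180) mod 360) − 180 = -16.7°.
Going west by 16.7° from -170.1° passes through 180° before reaching +173.2°.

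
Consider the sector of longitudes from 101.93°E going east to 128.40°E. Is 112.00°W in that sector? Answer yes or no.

Band width going east from +101.93° to +128.40°: ((128.40 − 101.93) mod 360) = 26.47°.
Offset of -112.00° east of the west edge: ((-112.00 − 101.93) mod 360) = 146.07°.
146.07° > 26.47° ⇒ outside.

No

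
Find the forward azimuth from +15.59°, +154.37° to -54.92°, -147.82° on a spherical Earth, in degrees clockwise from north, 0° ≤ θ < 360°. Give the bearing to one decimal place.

Δλ = -147.82 − 154.37 = -302.19°; wrapped into (−180°, 180°]: 57.81°.
θ = atan2( sin Δλ · cos φ₂ , cos φ₁ · sin φ₂ − sin φ₁ · cos φ₂ · cos Δλ )
  = atan2(0.48638, -0.87053) = 150.807° → normalised to [0°, 360°): 150.807°.

150.8°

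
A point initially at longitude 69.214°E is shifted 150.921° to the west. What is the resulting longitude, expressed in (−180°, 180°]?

Start at +69.214°; shift −150.921° → -81.707°.
-81.707° already lies in (−180°, 180°].

81.707°W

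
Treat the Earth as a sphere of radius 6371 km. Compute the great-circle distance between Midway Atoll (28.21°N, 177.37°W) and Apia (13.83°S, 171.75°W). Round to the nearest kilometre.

4714 km

Δλ = -171.75 − -177.37 = 5.62°.
Δφ = -13.83 − 28.21 = -42.04°.
a = sin²(Δφ/2) + cos φ₁ · cos φ₂ · sin²(Δλ/2) = 0.130718.
c = 2·atan2(√a, √(1−a)) = 0.73986 rad → d = 6371·c ≈ 4713.63 km.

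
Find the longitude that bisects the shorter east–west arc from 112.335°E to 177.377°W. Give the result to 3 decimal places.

Signed shortest Δλ from +112.335° to -177.377° is +70.288°.
Midpoint longitude = +112.335° + (+70.288°)/2 = +112.335° + 35.144° = +147.479°.
(The naïve average (+112.335 + -177.377)/2 = -32.521° is on the wrong side of the globe.)

147.479°E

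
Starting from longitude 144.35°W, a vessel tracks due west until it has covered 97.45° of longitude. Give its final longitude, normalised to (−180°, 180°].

118.20°E

Start at -144.35°; shift −97.45° → -241.80°.
-241.80° lies outside (−180°, 180°]; add 360° → +118.20°.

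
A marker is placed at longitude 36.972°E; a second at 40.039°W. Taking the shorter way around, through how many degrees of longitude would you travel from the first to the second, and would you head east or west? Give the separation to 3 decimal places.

77.011° west

Raw difference: -40.039 − 36.972 = -77.011°.
Normalise into (−180°, 180°]: -77.011° stays -77.011°.
Negative ⇒ the second point lies to the west; separation 77.011°.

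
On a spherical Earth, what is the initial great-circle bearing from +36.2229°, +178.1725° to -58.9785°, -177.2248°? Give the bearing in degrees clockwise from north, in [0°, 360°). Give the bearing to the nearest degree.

178°

Δλ = -177.2248 − 178.1725 = -355.3973°; wrapped into (−180°, 180°]: 4.6027°.
θ = atan2( sin Δλ · cos φ₂ , cos φ₁ · sin φ₂ − sin φ₁ · cos φ₂ · cos Δλ )
  = atan2(0.04136, -0.99490) = 177.620° → normalised to [0°, 360°): 177.620°.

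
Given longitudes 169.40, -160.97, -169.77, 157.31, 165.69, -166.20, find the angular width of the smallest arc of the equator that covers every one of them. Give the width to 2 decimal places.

Sort the longitudes: -169.77°, -166.20°, -160.97°, +157.31°, +165.69°, +169.40°.
Eastward gaps between consecutive values (wrapping around): 3.57°, 5.23°, 318.28°, 8.38°, 3.71°, 20.83°.
Largest gap = 318.28° ⇒ minimal covering band is its complement: 360° − 318.28° = 41.72°.
Band runs from +157.31° eastward to -160.97°, crossing the antimeridian.

41.72°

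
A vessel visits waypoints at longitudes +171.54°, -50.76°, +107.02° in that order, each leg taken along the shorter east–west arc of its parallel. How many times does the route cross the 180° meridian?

Leg 1: +171.54° → -50.76°, shortest Δλ = 137.7° (east) — crosses 180°.
Leg 2: -50.76° → +107.02°, shortest Δλ = 157.78° (east) — does not cross 180°.
Total crossings: 1.

1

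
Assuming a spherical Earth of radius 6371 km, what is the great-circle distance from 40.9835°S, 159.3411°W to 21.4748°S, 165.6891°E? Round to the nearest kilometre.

Δλ = 165.6891 − -159.3411 = 325.0302°; wrapped into (−180°, 180°]: -34.9698°.
Δφ = -21.4748 − -40.9835 = 19.5087°.
a = sin²(Δφ/2) + cos φ₁ · cos φ₂ · sin²(Δλ/2) = 0.092121.
c = 2·atan2(√a, √(1−a)) = 0.61676 rad → d = 6371·c ≈ 3929.36 km.

3929 km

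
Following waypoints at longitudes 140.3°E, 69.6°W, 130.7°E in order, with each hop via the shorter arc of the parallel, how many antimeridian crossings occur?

2

Leg 1: +140.3° → -69.6°, shortest Δλ = 150.1° (east) — crosses 180°.
Leg 2: -69.6° → +130.7°, shortest Δλ = -159.7° (west) — crosses 180°.
Total crossings: 2.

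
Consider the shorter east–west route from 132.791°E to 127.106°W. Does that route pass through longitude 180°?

Naïve |-127.106 − 132.791| = 259.897° > 180°, so the shorter arc goes the other way round — across 180°.
Signed shortest Δλ = ((-127.106 − 132.791 + 180) mod 360) − 180 = 100.103°.
Going east by 100.103° from +132.791° passes through 180° before reaching -127.106°.

Yes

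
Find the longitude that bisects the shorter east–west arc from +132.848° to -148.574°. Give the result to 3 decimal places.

Signed shortest Δλ from +132.848° to -148.574° is +78.578°.
Midpoint longitude = +132.848° + (+78.578°)/2 = +132.848° + 39.289° = +172.137°.
(The naïve average (+132.848 + -148.574)/2 = -7.863° is on the wrong side of the globe.)

+172.137°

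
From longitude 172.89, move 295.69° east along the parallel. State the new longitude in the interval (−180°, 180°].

+108.58°

Start at +172.89°; shift +295.69° → +468.58°.
+468.58° lies outside (−180°, 180°]; subtract 360° → +108.58°.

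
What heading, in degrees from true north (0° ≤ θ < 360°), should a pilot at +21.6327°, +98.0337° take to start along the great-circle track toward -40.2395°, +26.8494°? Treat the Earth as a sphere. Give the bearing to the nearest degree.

226°

Δλ = 26.8494 − 98.0337 = -71.1843°.
θ = atan2( sin Δλ · cos φ₂ , cos φ₁ · sin φ₂ − sin φ₁ · cos φ₂ · cos Δλ )
  = atan2(-0.72256, -0.69125) = -133.731° → normalised to [0°, 360°): 226.269°.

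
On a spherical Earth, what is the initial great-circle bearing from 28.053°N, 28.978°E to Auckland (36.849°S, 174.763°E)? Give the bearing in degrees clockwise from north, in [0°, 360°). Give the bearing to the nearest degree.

Δλ = 174.763 − 28.978 = 145.785°.
θ = atan2( sin Δλ · cos φ₂ , cos φ₁ · sin φ₂ − sin φ₁ · cos φ₂ · cos Δλ )
  = atan2(0.44996, -0.21805) = 115.854° → normalised to [0°, 360°): 115.854°.

116°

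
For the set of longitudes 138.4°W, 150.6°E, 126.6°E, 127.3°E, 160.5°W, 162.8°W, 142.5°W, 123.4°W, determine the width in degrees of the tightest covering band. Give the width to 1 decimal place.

110.0°

Sort the longitudes: -162.8°, -160.5°, -142.5°, -138.4°, -123.4°, +126.6°, +127.3°, +150.6°.
Eastward gaps between consecutive values (wrapping around): 2.3°, 18.0°, 4.1°, 15.0°, 250.0°, 0.7°, 23.3°, 46.6°.
Largest gap = 250.0° ⇒ minimal covering band is its complement: 360° − 250.0° = 110.0°.
Band runs from +126.6° eastward to -123.4°, crossing the antimeridian.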